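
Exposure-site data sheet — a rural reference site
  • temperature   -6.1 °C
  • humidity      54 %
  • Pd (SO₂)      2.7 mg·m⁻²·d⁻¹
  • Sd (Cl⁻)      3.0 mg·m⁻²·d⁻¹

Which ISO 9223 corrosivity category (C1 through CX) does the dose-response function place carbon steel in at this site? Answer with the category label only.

C2

carbon steel: f(T) = +0.150·(T−10) [T≤10 °C] = -2.4150
  sulphur-dioxide contribution → 0.7807 μm/a
  chloride contribution → 0.9383 μm/a
  total first-year rate 1.719 μm/a
1.72 μm/a falls in (1.3, 25] for carbon steel → category C2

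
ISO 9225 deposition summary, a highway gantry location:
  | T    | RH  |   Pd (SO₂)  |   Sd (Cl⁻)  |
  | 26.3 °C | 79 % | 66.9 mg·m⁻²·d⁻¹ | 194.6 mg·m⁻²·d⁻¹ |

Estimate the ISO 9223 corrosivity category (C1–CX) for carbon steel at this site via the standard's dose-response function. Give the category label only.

C5

carbon steel: f(T) = -0.054·(T−10) [T>10 °C] = -0.8802
  sulphur-dioxide contribution → 31.7 μm/a
  chloride contribution → 104 μm/a
  total first-year rate 135.7 μm/a
Category bounds: 80…200 μm/a bracket r_corr ⇒ C5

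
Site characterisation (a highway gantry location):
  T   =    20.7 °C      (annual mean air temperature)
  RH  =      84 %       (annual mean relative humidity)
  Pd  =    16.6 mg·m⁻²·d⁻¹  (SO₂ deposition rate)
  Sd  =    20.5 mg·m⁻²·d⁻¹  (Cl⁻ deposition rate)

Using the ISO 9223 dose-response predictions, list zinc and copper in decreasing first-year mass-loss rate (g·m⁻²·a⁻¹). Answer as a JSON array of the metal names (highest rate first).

zinc: f(T) = -0.071·(T−10) [T>10 °C] = -0.7597
  SO₂ term: 0.0129·16.6^0.44·exp(0.046·84-0.7597) = 0.99
  Cl⁻ term: 0.0175·20.5^0.57·exp(0.008·84+0.085·20.7) = 1.114
  sum: 0.99 + 1.114 → r_corr = 2.104 μm/a
  mass loss = 2.104 μm/a × 7.14 g/cm³ = 15.02 g·m⁻²·a⁻¹
copper: T>10 °C ⇒ hinge -0.080·(20.7−10) = -0.8560
  Pd branch = 0.0053·Pd^0.26·e^(0.059·RH+f) = 0.6639 μm/a
  Sd branch = 0.01025·Sd^0.27·e^(0.036·RH+0.049·T) = 1.314 μm/a
  r_corr = 0.6639 + 1.314 = 1.978 μm/a
  mass loss = 1.978 μm/a × 8.96 g/cm³ = 17.73 g·m⁻²·a⁻¹
Ordering by g·m⁻²·a⁻¹: copper (17.7) > zinc (15)

["copper", "zinc"]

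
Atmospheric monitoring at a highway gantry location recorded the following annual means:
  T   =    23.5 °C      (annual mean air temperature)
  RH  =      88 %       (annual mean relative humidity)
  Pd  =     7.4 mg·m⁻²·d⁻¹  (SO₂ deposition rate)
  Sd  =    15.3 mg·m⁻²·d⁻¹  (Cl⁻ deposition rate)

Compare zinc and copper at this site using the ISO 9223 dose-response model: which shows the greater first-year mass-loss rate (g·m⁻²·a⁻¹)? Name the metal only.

zinc: T>10 °C ⇒ hinge -0.071·(23.5−10) = -0.9585
  Pd branch = 0.0129·Pd^0.44·e^(0.046·RH+f) = 0.6836 μm/a
  Sd branch = 0.0175·Sd^0.57·e^(0.008·RH+0.085·T) = 1.235 μm/a
  r_corr = 0.6836 + 1.235 = 1.918 μm/a
  mass loss = 1.918 μm/a × 7.14 g/cm³ = 13.7 g·m⁻²·a⁻¹
copper: temperature factor f = -0.080·(13.5) = -1.0800
  Pd branch = 0.0053·Pd^0.26·e^(0.059·RH+f) = 0.5446 μm/a
  Sd branch = 0.01025·Sd^0.27·e^(0.036·RH+0.049·T) = 1.609 μm/a
  r_corr = 0.5446 + 1.609 = 2.154 μm/a
  mass loss = 2.154 μm/a × 8.96 g/cm³ = 19.3 g·m⁻²·a⁻¹
Ordering by g·m⁻²·a⁻¹: copper (19.3) > zinc (13.7)

copper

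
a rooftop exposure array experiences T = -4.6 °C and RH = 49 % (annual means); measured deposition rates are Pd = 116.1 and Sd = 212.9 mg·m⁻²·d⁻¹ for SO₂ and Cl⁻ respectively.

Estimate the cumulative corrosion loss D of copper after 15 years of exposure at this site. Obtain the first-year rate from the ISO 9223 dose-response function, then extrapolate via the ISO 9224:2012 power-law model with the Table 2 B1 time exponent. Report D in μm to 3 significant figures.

copper: temperature factor f = +0.126·(-14.6) = -1.8396
  SO₂ term: 0.0053·116.1^0.26·exp(0.059·49-1.8396) = 0.05221
  Cl⁻ term: 0.01025·212.9^0.27·exp(0.036·49+0.049·-4.6) = 0.203
  r_corr = 0.05221 + 0.203 = 0.2552 μm/a
ISO 9224: D(t) = r_corr · t^b with b = 0.667 (copper, B1)
  D(15) = 0.2552 × 15^0.667 = 0.2552 × 6.088 = 1.554 μm

D(15) = 1.55 μm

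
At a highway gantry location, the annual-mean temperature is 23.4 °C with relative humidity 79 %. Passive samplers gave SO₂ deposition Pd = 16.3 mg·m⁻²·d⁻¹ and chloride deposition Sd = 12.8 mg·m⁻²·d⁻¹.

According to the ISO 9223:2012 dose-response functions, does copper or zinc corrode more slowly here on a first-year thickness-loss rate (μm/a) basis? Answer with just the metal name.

copper

copper: f(T) = -0.080·(T−10) [T>10 °C] = -1.0720
  Pd branch = 0.0053·Pd^0.26·e^(0.059·RH+f) = 0.3964 μm/a
  Cl⁻ term: 0.01025·12.8^0.27·exp(0.036·79+0.049·23.4) = 1.103
  sum: 0.3964 + 1.103 → r_corr = 1.5 μm/a
zinc: temperature factor f = -0.071·(13.4) = -0.9514
  Pd branch = 0.0129·Pd^0.44·e^(0.046·RH+f) = 0.6442 μm/a
  Sd branch = 0.0175·Sd^0.57·e^(0.008·RH+0.085·T) = 1.029 μm/a
  sum: 0.6442 + 1.029 → r_corr = 1.673 μm/a
Ordering by μm/a: zinc (1.67) > copper (1.5)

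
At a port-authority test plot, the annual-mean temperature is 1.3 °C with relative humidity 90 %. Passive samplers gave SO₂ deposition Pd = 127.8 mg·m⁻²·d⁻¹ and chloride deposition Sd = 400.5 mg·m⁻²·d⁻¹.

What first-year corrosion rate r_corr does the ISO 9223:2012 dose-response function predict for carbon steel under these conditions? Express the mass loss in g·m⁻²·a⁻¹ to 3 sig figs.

r_corr = 959 g·m⁻²·a⁻¹

carbon steel: T≤10 °C ⇒ hinge +0.150·(1.3−10) = -1.3050
  sulphur-dioxide contribution → 36.17 μm/a
  chloride contribution → 86.03 μm/a
  ⇒ r_corr(carbon steel) = 122.2 μm/a
Convert to mass loss: 122.2 μm/a × 7.85 g/cm³ = 959.3 g·m⁻²·a⁻¹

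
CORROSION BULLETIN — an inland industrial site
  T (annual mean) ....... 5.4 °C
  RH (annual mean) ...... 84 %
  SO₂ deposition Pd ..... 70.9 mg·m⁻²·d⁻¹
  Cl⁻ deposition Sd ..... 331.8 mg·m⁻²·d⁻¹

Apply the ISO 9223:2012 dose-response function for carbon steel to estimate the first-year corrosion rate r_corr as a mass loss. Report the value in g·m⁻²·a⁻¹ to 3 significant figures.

r_corr = 924 g·m⁻²·a⁻¹

carbon steel: f(T) = +0.150·(T−10) [T≤10 °C] = -0.6900
  Pd branch = 1.77·Pd^0.52·e^(0.02·RH+f) = 43.68 μm/a
  Sd branch = 0.102·Sd^0.62·e^(0.033·RH+0.04·T) = 74 μm/a
  r_corr = 43.68 + 74 = 117.7 μm/a
Convert to mass loss: 117.7 μm/a × 7.85 g/cm³ = 923.7 g·m⁻²·a⁻¹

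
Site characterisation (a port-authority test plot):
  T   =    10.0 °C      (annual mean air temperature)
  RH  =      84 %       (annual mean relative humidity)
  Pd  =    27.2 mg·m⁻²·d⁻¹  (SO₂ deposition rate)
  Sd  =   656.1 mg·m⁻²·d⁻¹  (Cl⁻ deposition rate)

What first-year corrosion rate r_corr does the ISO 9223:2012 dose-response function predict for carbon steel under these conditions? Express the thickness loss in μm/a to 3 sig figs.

carbon steel: f(T) = +0.150·(T−10) [T≤10 °C] = +0.0000
  SO₂ term: 1.77·27.2^0.52·exp(0.02·84+0.0000) = 52.91
  Cl⁻ term: 0.102·656.1^0.62·exp(0.033·84+0.04·10.0) = 135.7
  r_corr = 52.91 + 135.7 = 188.7 μm/a

r_corr = 189 μm/a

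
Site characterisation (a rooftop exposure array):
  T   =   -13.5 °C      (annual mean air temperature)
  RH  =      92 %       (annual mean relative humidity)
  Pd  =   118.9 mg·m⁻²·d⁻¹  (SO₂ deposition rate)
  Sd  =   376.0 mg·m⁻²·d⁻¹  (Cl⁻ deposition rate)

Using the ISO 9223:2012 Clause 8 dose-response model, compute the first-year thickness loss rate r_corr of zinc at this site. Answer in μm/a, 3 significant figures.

r_corr = 3.32 μm/a

zinc: T≤10 °C ⇒ hinge +0.038·(-13.5−10) = -0.8930
  Pd branch = 0.0129·Pd^0.44·e^(0.046·RH+f) = 2.977 μm/a
  Sd branch = 0.0175·Sd^0.57·e^(0.008·RH+0.085·T) = 0.3406 μm/a
  sum: 2.977 + 0.3406 → r_corr = 3.318 μm/a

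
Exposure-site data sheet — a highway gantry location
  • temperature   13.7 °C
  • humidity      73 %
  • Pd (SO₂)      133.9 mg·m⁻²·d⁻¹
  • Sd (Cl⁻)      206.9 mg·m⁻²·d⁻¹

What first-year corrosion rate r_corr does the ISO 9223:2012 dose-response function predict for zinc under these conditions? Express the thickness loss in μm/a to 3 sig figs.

r_corr = 4.56 μm/a

zinc: f(T) = -0.071·(T−10) [T>10 °C] = -0.2627
  sulphur-dioxide contribution → 2.458 μm/a
  chloride contribution → 2.101 μm/a
  total first-year rate 4.559 μm/a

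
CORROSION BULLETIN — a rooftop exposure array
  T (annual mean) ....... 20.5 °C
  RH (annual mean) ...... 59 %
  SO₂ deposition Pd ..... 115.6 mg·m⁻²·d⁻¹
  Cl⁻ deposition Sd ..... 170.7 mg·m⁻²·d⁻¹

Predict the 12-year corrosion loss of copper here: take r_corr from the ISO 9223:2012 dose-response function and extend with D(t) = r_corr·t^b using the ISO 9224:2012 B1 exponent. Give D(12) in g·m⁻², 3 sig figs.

copper: T>10 °C ⇒ hinge -0.080·(20.5−10) = -0.8400
  Pd branch = 0.0053·Pd^0.26·e^(0.059·RH+f) = 0.2556 μm/a
  Sd branch = 0.01025·Sd^0.27·e^(0.036·RH+0.049·T) = 0.9378 μm/a
  sum: 0.2556 + 0.9378 → r_corr = 1.193 μm/a
ISO 9224: D(t) = r_corr · t^b with b = 0.667 (copper, B1)
  D(12) = 1.193 × 12^0.667 = 1.193 × 5.246 = 6.261 μm
  Mass loss = 6.261 μm × 8.96 g/cm³ = 56.1 g·m⁻²

D(12) = 56.1 g·m⁻²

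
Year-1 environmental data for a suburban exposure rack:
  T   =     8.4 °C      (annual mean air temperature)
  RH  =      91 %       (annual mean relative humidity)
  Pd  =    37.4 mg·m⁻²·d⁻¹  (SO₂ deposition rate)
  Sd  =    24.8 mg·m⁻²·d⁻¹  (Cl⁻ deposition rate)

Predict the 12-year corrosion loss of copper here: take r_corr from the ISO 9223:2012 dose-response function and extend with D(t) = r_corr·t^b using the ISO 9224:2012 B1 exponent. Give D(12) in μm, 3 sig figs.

copper: f(T) = +0.126·(T−10) [T≤10 °C] = -0.2016
  Pd branch = 0.0053·Pd^0.26·e^(0.059·RH+f) = 2.384 μm/a
  Sd branch = 0.01025·Sd^0.27·e^(0.036·RH+0.049·T) = 0.9744 μm/a
  r_corr = 2.384 + 0.9744 = 3.359 μm/a
ISO 9224: D(t) = r_corr · t^b with b = 0.667 (copper, B1)
  D(12) = 3.359 × 12^0.667 = 3.359 × 5.246 = 17.62 μm

D(12) = 17.6 μm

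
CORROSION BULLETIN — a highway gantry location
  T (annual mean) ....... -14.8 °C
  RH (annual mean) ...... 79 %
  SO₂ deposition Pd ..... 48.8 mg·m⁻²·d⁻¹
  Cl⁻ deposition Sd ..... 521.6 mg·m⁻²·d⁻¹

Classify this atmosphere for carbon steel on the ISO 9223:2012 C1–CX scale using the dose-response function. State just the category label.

carbon steel: f(T) = +0.150·(T−10) [T≤10 °C] = -3.7200
  Pd branch = 1.77·Pd^0.52·e^(0.02·RH+f) = 1.572 μm/a
  Cl⁻ term: 0.102·521.6^0.62·exp(0.033·79+0.04·-14.8) = 37.02
  r_corr = 1.572 + 37.02 = 38.59 μm/a
38.6 μm/a falls in (25, 50] for carbon steel → category C3

C3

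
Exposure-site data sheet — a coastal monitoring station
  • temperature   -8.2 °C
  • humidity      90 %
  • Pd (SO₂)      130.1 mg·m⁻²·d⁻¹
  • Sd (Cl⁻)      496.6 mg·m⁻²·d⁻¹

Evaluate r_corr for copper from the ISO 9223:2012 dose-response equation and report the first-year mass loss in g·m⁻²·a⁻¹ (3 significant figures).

copper: T≤10 °C ⇒ hinge +0.126·(-8.2−10) = -2.2932
  Pd branch = 0.0053·Pd^0.26·e^(0.059·RH+f) = 0.3839 μm/a
  Cl⁻ term: 0.01025·496.6^0.27·exp(0.036·90+0.049·-8.2) = 0.936
  sum: 0.3839 + 0.936 → r_corr = 1.32 μm/a
Convert to mass loss: 1.32 μm/a × 8.96 g/cm³ = 11.83 g·m⁻²·a⁻¹

r_corr = 11.8 g·m⁻²·a⁻¹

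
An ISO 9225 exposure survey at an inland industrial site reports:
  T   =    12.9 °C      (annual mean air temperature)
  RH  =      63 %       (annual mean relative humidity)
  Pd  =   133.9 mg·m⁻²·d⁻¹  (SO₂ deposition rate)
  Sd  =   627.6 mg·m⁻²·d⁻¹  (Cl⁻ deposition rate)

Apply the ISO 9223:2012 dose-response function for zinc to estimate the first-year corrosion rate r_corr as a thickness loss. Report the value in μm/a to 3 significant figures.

r_corr = 5.05 μm/a

zinc: temperature factor f = -0.071·(2.9) = -0.2059
  Pd branch = 0.0129·Pd^0.44·e^(0.046·RH+f) = 1.643 μm/a
  Sd branch = 0.0175·Sd^0.57·e^(0.008·RH+0.085·T) = 3.41 μm/a
  r_corr = 1.643 + 3.41 = 5.053 μm/a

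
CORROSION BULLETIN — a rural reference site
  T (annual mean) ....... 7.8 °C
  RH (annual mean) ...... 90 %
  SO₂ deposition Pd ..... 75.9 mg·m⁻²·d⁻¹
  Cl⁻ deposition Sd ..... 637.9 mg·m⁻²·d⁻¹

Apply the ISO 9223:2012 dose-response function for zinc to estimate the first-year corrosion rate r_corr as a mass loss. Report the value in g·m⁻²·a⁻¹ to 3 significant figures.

zinc: f(T) = +0.038·(T−10) [T≤10 °C] = -0.0836
  Pd branch = 0.0129·Pd^0.44·e^(0.046·RH+f) = 5.007 μm/a
  Cl⁻ term: 0.0175·637.9^0.57·exp(0.008·90+0.085·7.8) = 2.769
  sum: 5.007 + 2.769 → r_corr = 7.776 μm/a
Convert to mass loss: 7.776 μm/a × 7.14 g/cm³ = 55.52 g·m⁻²·a⁻¹

r_corr = 55.5 g·m⁻²·a⁻¹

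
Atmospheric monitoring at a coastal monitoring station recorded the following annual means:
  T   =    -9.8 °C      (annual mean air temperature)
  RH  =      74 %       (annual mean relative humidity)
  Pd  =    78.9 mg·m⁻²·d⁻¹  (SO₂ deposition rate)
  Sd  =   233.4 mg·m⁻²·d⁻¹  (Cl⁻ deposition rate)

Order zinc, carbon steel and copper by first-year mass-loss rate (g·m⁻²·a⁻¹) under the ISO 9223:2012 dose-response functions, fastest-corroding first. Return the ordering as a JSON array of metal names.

["carbon steel", "zinc", "copper"]

zinc: T≤10 °C ⇒ hinge +0.038·(-9.8−10) = -0.7524
  SO₂ term: 0.0129·78.9^0.44·exp(0.046·74-0.7524) = 1.25
  Sd branch = 0.0175·Sd^0.57·e^(0.008·RH+0.085·T) = 0.3077 μm/a
  sum: 1.25 + 0.3077 → r_corr = 1.558 μm/a
  mass loss = 1.558 μm/a × 7.14 g/cm³ = 11.12 g·m⁻²·a⁻¹
carbon steel: f(T) = +0.150·(T−10) [T≤10 °C] = -2.9700
  SO₂ term: 1.77·78.9^0.52·exp(0.02·74-2.9700) = 3.867
  Sd branch = 0.102·Sd^0.62·e^(0.033·RH+0.04·T) = 23.29 μm/a
  r_corr = 3.867 + 23.29 = 27.15 μm/a
  mass loss = 27.15 μm/a × 7.85 g/cm³ = 213.2 g·m⁻²·a⁻¹
copper: T≤10 °C ⇒ hinge +0.126·(-9.8−10) = -2.4948
  Pd branch = 0.0053·Pd^0.26·e^(0.059·RH+f) = 0.1072 μm/a
  Cl⁻ term: 0.01025·233.4^0.27·exp(0.036·74+0.049·-9.8) = 0.3968
  sum: 0.1072 + 0.3968 → r_corr = 0.5039 μm/a
  mass loss = 0.5039 μm/a × 8.96 g/cm³ = 4.515 g·m⁻²·a⁻¹
Ordering by g·m⁻²·a⁻¹: carbon steel (213) > zinc (11.1) > copper (4.52)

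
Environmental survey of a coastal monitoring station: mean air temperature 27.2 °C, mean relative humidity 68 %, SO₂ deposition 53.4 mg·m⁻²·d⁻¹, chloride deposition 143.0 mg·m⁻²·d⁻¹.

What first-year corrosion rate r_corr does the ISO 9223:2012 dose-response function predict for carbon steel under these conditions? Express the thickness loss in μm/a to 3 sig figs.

carbon steel: f(T) = -0.054·(T−10) [T>10 °C] = -0.9288
  SO₂ term: 1.77·53.4^0.52·exp(0.02·68-0.9288) = 21.56
  Cl⁻ term: 0.102·143.0^0.62·exp(0.033·68+0.04·27.2) = 61.94
  sum: 21.56 + 61.94 → r_corr = 83.5 μm/a

r_corr = 83.5 μm/a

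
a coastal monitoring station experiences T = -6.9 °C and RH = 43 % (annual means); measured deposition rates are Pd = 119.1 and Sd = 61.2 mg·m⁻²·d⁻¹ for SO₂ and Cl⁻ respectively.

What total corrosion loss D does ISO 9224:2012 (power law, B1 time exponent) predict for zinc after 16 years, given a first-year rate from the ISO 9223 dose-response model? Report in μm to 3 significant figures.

D(16) = 5.19 μm

zinc: temperature factor f = +0.038·(-16.9) = -0.6422
  SO₂ term: 0.0129·119.1^0.44·exp(0.046·43-0.6422) = 0.4019
  Cl⁻ term: 0.0175·61.2^0.57·exp(0.008·43+0.085·-6.9) = 0.1433
  r_corr = 0.4019 + 0.1433 = 0.5452 μm/a
ISO 9224: D(t) = r_corr · t^b with b = 0.813 (zinc, B1)
  D(16) = 0.5452 × 16^0.813 = 0.5452 × 9.527 = 5.194 μm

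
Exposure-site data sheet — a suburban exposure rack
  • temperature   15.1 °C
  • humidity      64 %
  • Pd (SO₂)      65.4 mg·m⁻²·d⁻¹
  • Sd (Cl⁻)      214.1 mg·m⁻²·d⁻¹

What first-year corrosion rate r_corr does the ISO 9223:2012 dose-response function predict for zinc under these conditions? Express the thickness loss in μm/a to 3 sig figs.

r_corr = 3.32 μm/a

zinc: temperature factor f = -0.071·(5.1) = -0.3621
  Pd branch = 0.0129·Pd^0.44·e^(0.046·RH+f) = 1.073 μm/a
  Sd branch = 0.0175·Sd^0.57·e^(0.008·RH+0.085·T) = 2.245 μm/a
  sum: 1.073 + 2.245 → r_corr = 3.319 μm/a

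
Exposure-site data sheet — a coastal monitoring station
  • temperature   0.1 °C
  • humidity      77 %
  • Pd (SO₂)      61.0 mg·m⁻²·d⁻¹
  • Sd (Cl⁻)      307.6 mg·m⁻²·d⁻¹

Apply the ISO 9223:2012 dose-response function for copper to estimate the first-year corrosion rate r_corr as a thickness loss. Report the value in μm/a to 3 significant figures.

r_corr = 1.19 μm/a

copper: f(T) = +0.126·(T−10) [T≤10 °C] = -1.2474
  SO₂ term: 0.0053·61.0^0.26·exp(0.059·77-1.2474) = 0.4166
  Cl⁻ term: 0.01025·307.6^0.27·exp(0.036·77+0.049·0.1) = 0.7735
  r_corr = 0.4166 + 0.7735 = 1.19 μm/a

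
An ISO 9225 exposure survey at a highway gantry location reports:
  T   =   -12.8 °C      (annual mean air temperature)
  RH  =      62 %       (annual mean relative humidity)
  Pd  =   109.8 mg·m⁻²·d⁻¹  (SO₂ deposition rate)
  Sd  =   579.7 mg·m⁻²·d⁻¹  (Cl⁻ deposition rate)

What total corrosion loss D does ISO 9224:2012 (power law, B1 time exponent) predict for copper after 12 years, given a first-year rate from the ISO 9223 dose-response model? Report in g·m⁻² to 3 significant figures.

copper: T≤10 °C ⇒ hinge +0.126·(-12.8−10) = -2.8728
  Pd branch = 0.0053·Pd^0.26·e^(0.059·RH+f) = 0.03943 μm/a
  Sd branch = 0.01025·Sd^0.27·e^(0.036·RH+0.049·T) = 0.2843 μm/a
  sum: 0.03943 + 0.2843 → r_corr = 0.3237 μm/a
Power-law: D(12) = r_corr · 12^0.667
  D(12) = 0.3237 × 12^0.667 = 0.3237 × 5.246 = 1.698 μm
  Mass loss = 1.698 μm × 8.96 g/cm³ = 15.22 g·m⁻²

D(12) = 15.2 g·m⁻²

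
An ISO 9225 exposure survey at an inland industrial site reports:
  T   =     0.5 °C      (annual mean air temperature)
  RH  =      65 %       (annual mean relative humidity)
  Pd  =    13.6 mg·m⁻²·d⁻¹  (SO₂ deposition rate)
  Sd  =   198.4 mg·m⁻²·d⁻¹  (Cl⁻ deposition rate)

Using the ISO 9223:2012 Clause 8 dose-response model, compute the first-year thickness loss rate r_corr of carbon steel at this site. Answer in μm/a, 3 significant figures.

carbon steel: T≤10 °C ⇒ hinge +0.150·(0.5−10) = -1.4250
  SO₂ term: 1.77·13.6^0.52·exp(0.02·65-1.4250) = 6.069
  Cl⁻ term: 0.102·198.4^0.62·exp(0.033·65+0.04·0.5) = 23.62
  r_corr = 6.069 + 23.62 = 29.69 μm/a

r_corr = 29.7 μm/a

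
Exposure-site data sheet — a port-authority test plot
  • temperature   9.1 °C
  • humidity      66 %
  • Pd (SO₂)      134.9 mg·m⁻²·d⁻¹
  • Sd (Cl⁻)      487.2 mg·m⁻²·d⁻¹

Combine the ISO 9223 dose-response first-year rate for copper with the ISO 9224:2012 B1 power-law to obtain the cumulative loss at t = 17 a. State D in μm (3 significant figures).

D(17) = 11.6 μm

copper: T≤10 °C ⇒ hinge +0.126·(9.1−10) = -0.1134
  Pd branch = 0.0053·Pd^0.26·e^(0.059·RH+f) = 0.8317 μm/a
  Cl⁻ term: 0.01025·487.2^0.27·exp(0.036·66+0.049·9.1) = 0.9161
  sum: 0.8317 + 0.9161 → r_corr = 1.748 μm/a
Long-term exponent b (ISO 9224 Table 2, B1) = 0.667
  D(17) = 1.748 × 17^0.667 = 1.748 × 6.618 = 11.57 μm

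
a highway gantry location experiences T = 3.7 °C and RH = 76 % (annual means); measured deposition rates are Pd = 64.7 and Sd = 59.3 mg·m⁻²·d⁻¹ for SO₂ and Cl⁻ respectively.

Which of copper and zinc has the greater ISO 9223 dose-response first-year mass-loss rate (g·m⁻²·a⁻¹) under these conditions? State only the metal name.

zinc

copper: T≤10 °C ⇒ hinge +0.126·(3.7−10) = -0.7938
  Pd branch = 0.0053·Pd^0.26·e^(0.059·RH+f) = 0.6277 μm/a
  Cl⁻ term: 0.01025·59.3^0.27·exp(0.036·76+0.049·3.7) = 0.5707
  sum: 0.6277 + 0.5707 → r_corr = 1.198 μm/a
  mass loss = 1.198 μm/a × 8.96 g/cm³ = 10.74 g·m⁻²·a⁻¹
zinc: temperature factor f = +0.038·(-6.3) = -0.2394
  SO₂ term: 0.0129·64.7^0.44·exp(0.046·76-0.2394) = 2.098
  Sd branch = 0.0175·Sd^0.57·e^(0.008·RH+0.085·T) = 0.4511 μm/a
  r_corr = 2.098 + 0.4511 = 2.549 μm/a
  mass loss = 2.549 μm/a × 7.14 g/cm³ = 18.2 g·m⁻²·a⁻¹
Ordering by g·m⁻²·a⁻¹: zinc (18.2) > copper (10.7)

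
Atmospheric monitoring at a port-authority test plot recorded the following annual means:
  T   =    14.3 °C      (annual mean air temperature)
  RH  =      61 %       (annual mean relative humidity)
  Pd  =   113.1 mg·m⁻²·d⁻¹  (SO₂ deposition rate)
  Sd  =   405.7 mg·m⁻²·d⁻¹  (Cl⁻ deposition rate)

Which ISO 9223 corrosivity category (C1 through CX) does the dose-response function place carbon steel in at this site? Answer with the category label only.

carbon steel: temperature factor f = -0.054·(4.3) = -0.2322
  SO₂ term: 1.77·113.1^0.52·exp(0.02·61-0.2322) = 55.56
  Sd branch = 0.102·Sd^0.62·e^(0.033·RH+0.04·T) = 56.02 μm/a
  r_corr = 55.56 + 56.02 = 111.6 μm/a
Category bounds: 80…200 μm/a bracket r_corr ⇒ C5

C5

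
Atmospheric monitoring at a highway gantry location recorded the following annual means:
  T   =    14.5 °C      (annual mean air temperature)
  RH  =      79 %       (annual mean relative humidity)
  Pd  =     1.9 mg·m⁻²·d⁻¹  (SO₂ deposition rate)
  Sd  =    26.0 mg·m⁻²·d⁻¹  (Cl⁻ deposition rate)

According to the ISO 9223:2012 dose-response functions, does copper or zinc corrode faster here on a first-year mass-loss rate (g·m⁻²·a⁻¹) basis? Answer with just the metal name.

copper

copper: temperature factor f = -0.080·(4.5) = -0.3600
  sulphur-dioxide contribution → 0.462 μm/a
  chloride contribution → 0.8639 μm/a
  ⇒ r_corr(copper) = 1.326 μm/a
  mass loss = 1.326 μm/a × 8.96 g/cm³ = 11.88 g·m⁻²·a⁻¹
zinc: T>10 °C ⇒ hinge -0.071·(14.5−10) = -0.3195
  sulphur-dioxide contribution → 0.4707 μm/a
  chloride contribution → 0.7233 μm/a
  total first-year rate 1.194 μm/a
  mass loss = 1.194 μm/a × 7.14 g/cm³ = 8.525 g·m⁻²·a⁻¹
Ordering by g·m⁻²·a⁻¹: copper (11.9) > zinc (8.52)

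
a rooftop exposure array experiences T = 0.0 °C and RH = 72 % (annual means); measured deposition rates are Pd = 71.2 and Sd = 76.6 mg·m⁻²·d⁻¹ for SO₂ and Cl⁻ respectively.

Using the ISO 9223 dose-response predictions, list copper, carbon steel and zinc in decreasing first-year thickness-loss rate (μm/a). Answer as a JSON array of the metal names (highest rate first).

["carbon steel", "zinc", "copper"]

copper: T≤10 °C ⇒ hinge +0.126·(0.0−10) = -1.2600
  sulphur-dioxide contribution → 0.3189 μm/a
  chloride contribution → 0.4417 μm/a
  ⇒ r_corr(copper) = 0.7606 μm/a
carbon steel: temperature factor f = +0.150·(-10.0) = -1.5000
  sulphur-dioxide contribution → 15.32 μm/a
  chloride contribution → 16.17 μm/a
  ⇒ r_corr(carbon steel) = 31.49 μm/a
zinc: f(T) = +0.038·(T−10) [T≤10 °C] = -0.3800
  sulphur-dioxide contribution → 1.581 μm/a
  chloride contribution → 0.3691 μm/a
  ⇒ r_corr(zinc) = 1.951 μm/a
Ordering by μm/a: carbon steel (31.5) > zinc (1.95) > copper (0.761)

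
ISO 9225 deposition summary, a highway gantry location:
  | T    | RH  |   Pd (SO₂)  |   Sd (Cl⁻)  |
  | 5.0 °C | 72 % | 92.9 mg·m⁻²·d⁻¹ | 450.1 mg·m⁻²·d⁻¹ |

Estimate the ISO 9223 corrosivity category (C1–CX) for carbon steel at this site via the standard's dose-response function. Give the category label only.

carbon steel: T≤10 °C ⇒ hinge +0.150·(5.0−10) = -0.7500
  sulphur-dioxide contribution → 37.24 μm/a
  chloride contribution → 59.21 μm/a
  ⇒ r_corr(carbon steel) = 96.45 μm/a
ISO 9223 Table 2 (carbon steel): 80 < 96.4 ≤ 200 μm/a ⇒ C5

C5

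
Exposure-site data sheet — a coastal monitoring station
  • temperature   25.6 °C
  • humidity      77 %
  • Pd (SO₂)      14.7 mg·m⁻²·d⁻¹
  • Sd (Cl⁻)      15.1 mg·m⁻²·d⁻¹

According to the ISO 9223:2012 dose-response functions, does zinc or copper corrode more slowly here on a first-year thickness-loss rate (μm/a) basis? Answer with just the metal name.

copper

zinc: T>10 °C ⇒ hinge -0.071·(25.6−10) = -1.1076
  Pd branch = 0.0129·Pd^0.44·e^(0.046·RH+f) = 0.4802 μm/a
  Cl⁻ term: 0.0175·15.1^0.57·exp(0.008·77+0.085·25.6) = 1.342
  sum: 0.4802 + 1.342 → r_corr = 1.822 μm/a
copper: f(T) = -0.080·(T−10) [T>10 °C] = -1.2480
  Pd branch = 0.0053·Pd^0.26·e^(0.059·RH+f) = 0.2876 μm/a
  Sd branch = 0.01025·Sd^0.27·e^(0.036·RH+0.049·T) = 1.196 μm/a
  sum: 0.2876 + 1.196 → r_corr = 1.483 μm/a
Ordering by μm/a: zinc (1.82) > copper (1.48)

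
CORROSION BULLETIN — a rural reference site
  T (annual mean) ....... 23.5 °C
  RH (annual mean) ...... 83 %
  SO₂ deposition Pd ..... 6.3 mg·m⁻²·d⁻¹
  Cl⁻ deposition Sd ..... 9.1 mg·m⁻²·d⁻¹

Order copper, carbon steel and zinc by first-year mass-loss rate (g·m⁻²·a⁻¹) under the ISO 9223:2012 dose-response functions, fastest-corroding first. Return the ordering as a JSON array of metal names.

copper: f(T) = -0.080·(T−10) [T>10 °C] = -1.0800
  SO₂ term: 0.0053·6.3^0.26·exp(0.059·83-1.0800) = 0.3889
  Cl⁻ term: 0.01025·9.1^0.27·exp(0.036·83+0.049·23.5) = 1.168
  r_corr = 0.3889 + 1.168 = 1.557 μm/a
  mass loss = 1.557 μm/a × 8.96 g/cm³ = 13.95 g·m⁻²·a⁻¹
carbon steel: T>10 °C ⇒ hinge -0.054·(23.5−10) = -0.7290
  Pd branch = 1.77·Pd^0.52·e^(0.02·RH+f) = 11.69 μm/a
  Sd branch = 0.102·Sd^0.62·e^(0.033·RH+0.04·T) = 15.88 μm/a
  sum: 11.69 + 15.88 → r_corr = 27.58 μm/a
  mass loss = 27.58 μm/a × 7.85 g/cm³ = 216.5 g·m⁻²·a⁻¹
zinc: f(T) = -0.071·(T−10) [T>10 °C] = -0.9585
  SO₂ term: 0.0129·6.3^0.44·exp(0.046·83-0.9585) = 0.506
  Sd branch = 0.0175·Sd^0.57·e^(0.008·RH+0.085·T) = 0.8822 μm/a
  r_corr = 0.506 + 0.8822 = 1.388 μm/a
  mass loss = 1.388 μm/a × 7.14 g/cm³ = 9.912 g·m⁻²·a⁻¹
Ordering by g·m⁻²·a⁻¹: carbon steel (216) > copper (13.9) > zinc (9.91)

["carbon steel", "copper", "zinc"]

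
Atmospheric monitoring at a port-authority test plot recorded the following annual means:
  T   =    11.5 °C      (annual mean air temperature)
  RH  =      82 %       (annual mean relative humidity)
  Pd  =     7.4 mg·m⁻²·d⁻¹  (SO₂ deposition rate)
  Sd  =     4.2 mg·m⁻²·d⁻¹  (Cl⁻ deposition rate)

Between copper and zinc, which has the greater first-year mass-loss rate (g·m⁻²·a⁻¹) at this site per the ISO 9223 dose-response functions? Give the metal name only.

copper

copper: T>10 °C ⇒ hinge -0.080·(11.5−10) = -0.1200
  SO₂ term: 0.0053·7.4^0.26·exp(0.059·82-0.1200) = 0.9983
  Sd branch = 0.01025·Sd^0.27·e^(0.036·RH+0.049·T) = 0.5079 μm/a
  r_corr = 0.9983 + 0.5079 = 1.506 μm/a
  mass loss = 1.506 μm/a × 8.96 g/cm³ = 13.5 g·m⁻²·a⁻¹
zinc: f(T) = -0.071·(T−10) [T>10 °C] = -0.1065
  SO₂ term: 0.0129·7.4^0.44·exp(0.046·82-0.1065) = 1.216
  Sd branch = 0.0175·Sd^0.57·e^(0.008·RH+0.085·T) = 0.2031 μm/a
  sum: 1.216 + 0.2031 → r_corr = 1.419 μm/a
  mass loss = 1.419 μm/a × 7.14 g/cm³ = 10.13 g·m⁻²·a⁻¹
Ordering by g·m⁻²·a⁻¹: copper (13.5) > zinc (10.1)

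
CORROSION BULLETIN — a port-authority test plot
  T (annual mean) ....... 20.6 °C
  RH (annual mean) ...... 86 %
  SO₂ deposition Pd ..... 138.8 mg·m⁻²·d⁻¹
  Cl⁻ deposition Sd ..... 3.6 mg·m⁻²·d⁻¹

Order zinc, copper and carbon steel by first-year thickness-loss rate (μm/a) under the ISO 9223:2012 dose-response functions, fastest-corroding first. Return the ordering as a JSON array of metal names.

zinc: T>10 °C ⇒ hinge -0.071·(20.6−10) = -0.7526
  Pd branch = 0.0129·Pd^0.44·e^(0.046·RH+f) = 2.783 μm/a
  Sd branch = 0.0175·Sd^0.57·e^(0.008·RH+0.085·T) = 0.4163 μm/a
  sum: 2.783 + 0.4163 → r_corr = 3.199 μm/a
copper: temperature factor f = -0.080·(10.6) = -0.8480
  Pd branch = 0.0053·Pd^0.26·e^(0.059·RH+f) = 1.308 μm/a
  Cl⁻ term: 0.01025·3.6^0.27·exp(0.036·86+0.049·20.6) = 0.8788
  sum: 1.308 + 0.8788 → r_corr = 2.187 μm/a
carbon steel: f(T) = -0.054·(T−10) [T>10 °C] = -0.5724
  SO₂ term: 1.77·138.8^0.52·exp(0.02·86-0.5724) = 72.51
  Cl⁻ term: 0.102·3.6^0.62·exp(0.033·86+0.04·20.6) = 8.788
  r_corr = 72.51 + 8.788 = 81.3 μm/a
Ordering by μm/a: carbon steel (81.3) > zinc (3.2) > copper (2.19)

["carbon steel", "zinc", "copper"]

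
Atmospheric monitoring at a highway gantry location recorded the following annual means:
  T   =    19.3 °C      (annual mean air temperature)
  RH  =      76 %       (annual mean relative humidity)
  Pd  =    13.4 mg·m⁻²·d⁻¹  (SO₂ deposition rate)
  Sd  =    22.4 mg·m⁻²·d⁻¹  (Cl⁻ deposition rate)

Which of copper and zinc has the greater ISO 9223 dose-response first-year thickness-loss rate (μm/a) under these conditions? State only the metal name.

zinc

copper: f(T) = -0.080·(T−10) [T>10 °C] = -0.7440
  sulphur-dioxide contribution → 0.4381 μm/a
  chloride contribution → 0.9424 μm/a
  total first-year rate 1.381 μm/a
zinc: T>10 °C ⇒ hinge -0.071·(19.3−10) = -0.6603
  sulphur-dioxide contribution → 0.6887 μm/a
  chloride contribution → 0.9754 μm/a
  ⇒ r_corr(zinc) = 1.664 μm/a
Ordering by μm/a: zinc (1.66) > copper (1.38)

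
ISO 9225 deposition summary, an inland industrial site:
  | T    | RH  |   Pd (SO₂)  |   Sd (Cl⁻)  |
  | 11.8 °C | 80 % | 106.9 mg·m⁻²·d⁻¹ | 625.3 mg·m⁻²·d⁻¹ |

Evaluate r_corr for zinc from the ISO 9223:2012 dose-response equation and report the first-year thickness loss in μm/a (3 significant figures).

r_corr = 7.07 μm/a

zinc: temperature factor f = -0.071·(1.8) = -0.1278
  sulphur-dioxide contribution → 3.516 μm/a
  chloride contribution → 3.551 μm/a
  ⇒ r_corr(zinc) = 7.067 μm/a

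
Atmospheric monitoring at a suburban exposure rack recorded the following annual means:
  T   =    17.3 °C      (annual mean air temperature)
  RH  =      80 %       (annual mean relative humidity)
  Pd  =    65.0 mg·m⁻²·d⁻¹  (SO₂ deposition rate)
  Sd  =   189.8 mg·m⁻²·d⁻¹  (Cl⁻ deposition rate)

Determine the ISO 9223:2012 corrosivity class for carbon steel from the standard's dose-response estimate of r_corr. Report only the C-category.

C5

carbon steel: temperature factor f = -0.054·(7.3) = -0.3942
  Pd branch = 1.77·Pd^0.52·e^(0.02·RH+f) = 51.8 μm/a
  Cl⁻ term: 0.102·189.8^0.62·exp(0.033·80+0.04·17.3) = 73.83
  r_corr = 51.8 + 73.83 = 125.6 μm/a
ISO 9223 Table 2 (carbon steel): 80 < 126 ≤ 200 μm/a ⇒ C5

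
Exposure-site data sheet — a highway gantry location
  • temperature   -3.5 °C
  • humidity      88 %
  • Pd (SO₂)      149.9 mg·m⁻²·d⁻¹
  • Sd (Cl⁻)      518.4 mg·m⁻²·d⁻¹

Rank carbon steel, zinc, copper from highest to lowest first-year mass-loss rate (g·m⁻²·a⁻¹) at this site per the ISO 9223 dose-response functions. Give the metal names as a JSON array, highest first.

["carbon steel", "zinc", "copper"]

carbon steel: T≤10 °C ⇒ hinge +0.150·(-3.5−10) = -2.0250
  SO₂ term: 1.77·149.9^0.52·exp(0.02·88-2.0250) = 18.38
  Sd branch = 0.102·Sd^0.62·e^(0.033·RH+0.04·T) = 78 μm/a
  sum: 18.38 + 78 → r_corr = 96.38 μm/a
  mass loss = 96.38 μm/a × 7.85 g/cm³ = 756.6 g·m⁻²·a⁻¹
zinc: temperature factor f = +0.038·(-13.5) = -0.5130
  SO₂ term: 0.0129·149.9^0.44·exp(0.046·88-0.5130) = 4.01
  Cl⁻ term: 0.0175·518.4^0.57·exp(0.008·88+0.085·-3.5) = 0.9267
  r_corr = 4.01 + 0.9267 = 4.937 μm/a
  mass loss = 4.937 μm/a × 7.14 g/cm³ = 35.25 g·m⁻²·a⁻¹
copper: T≤10 °C ⇒ hinge +0.126·(-3.5−10) = -1.7010
  SO₂ term: 0.0053·149.9^0.26·exp(0.059·88-1.7010) = 0.6399
  Cl⁻ term: 0.01025·518.4^0.27·exp(0.036·88+0.049·-3.5) = 1.109
  sum: 0.6399 + 1.109 → r_corr = 1.749 μm/a
  mass loss = 1.749 μm/a × 8.96 g/cm³ = 15.67 g·m⁻²·a⁻¹
Ordering by g·m⁻²·a⁻¹: carbon steel (757) > zinc (35.2) > copper (15.7)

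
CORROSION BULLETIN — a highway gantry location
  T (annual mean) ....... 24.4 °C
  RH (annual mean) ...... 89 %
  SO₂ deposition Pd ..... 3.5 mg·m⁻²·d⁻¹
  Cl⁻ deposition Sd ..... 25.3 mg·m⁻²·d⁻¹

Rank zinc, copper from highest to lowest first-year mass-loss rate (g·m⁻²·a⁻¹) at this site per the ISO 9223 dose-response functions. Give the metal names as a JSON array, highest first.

["copper", "zinc"]

zinc: T>10 °C ⇒ hinge -0.071·(24.4−10) = -1.0224
  SO₂ term: 0.0129·3.5^0.44·exp(0.046·89-1.0224) = 0.483
  Cl⁻ term: 0.0175·25.3^0.57·exp(0.008·89+0.085·24.4) = 1.79
  r_corr = 0.483 + 1.79 = 2.273 μm/a
  mass loss = 2.273 μm/a × 7.14 g/cm³ = 16.23 g·m⁻²·a⁻¹
copper: temperature factor f = -0.080·(14.4) = -1.1520
  Pd branch = 0.0053·Pd^0.26·e^(0.059·RH+f) = 0.4425 μm/a
  Sd branch = 0.01025·Sd^0.27·e^(0.036·RH+0.049·T) = 1.997 μm/a
  sum: 0.4425 + 1.997 → r_corr = 2.439 μm/a
  mass loss = 2.439 μm/a × 8.96 g/cm³ = 21.85 g·m⁻²·a⁻¹
Ordering by g·m⁻²·a⁻¹: copper (21.9) > zinc (16.2)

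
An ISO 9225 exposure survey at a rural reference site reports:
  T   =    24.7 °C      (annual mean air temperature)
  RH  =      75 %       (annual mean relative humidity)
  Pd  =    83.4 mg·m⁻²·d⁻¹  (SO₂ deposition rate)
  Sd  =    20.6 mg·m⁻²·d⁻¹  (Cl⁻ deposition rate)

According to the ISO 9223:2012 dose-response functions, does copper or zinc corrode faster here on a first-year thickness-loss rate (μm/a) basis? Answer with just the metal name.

zinc

copper: temperature factor f = -0.080·(14.7) = -1.1760
  Pd branch = 0.0053·Pd^0.26·e^(0.059·RH+f) = 0.4313 μm/a
  Sd branch = 0.01025·Sd^0.27·e^(0.036·RH+0.049·T) = 1.158 μm/a
  r_corr = 0.4313 + 1.158 = 1.589 μm/a
zinc: temperature factor f = -0.071·(14.7) = -1.0437
  Pd branch = 0.0129·Pd^0.44·e^(0.046·RH+f) = 1.002 μm/a
  Cl⁻ term: 0.0175·20.6^0.57·exp(0.008·75+0.085·24.7) = 1.46
  r_corr = 1.002 + 1.46 = 2.462 μm/a
Ordering by μm/a: zinc (2.46) > copper (1.59)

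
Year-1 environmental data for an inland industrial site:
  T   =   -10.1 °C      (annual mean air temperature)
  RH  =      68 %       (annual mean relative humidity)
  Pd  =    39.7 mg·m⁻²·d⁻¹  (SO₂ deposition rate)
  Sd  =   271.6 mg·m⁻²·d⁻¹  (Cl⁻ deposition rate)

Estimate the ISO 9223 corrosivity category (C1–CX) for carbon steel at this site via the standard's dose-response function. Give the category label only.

C2

carbon steel: f(T) = +0.150·(T−10) [T≤10 °C] = -3.0150
  SO₂ term: 1.77·39.7^0.52·exp(0.02·68-3.0150) = 2.294
  Cl⁻ term: 0.102·271.6^0.62·exp(0.033·68+0.04·-10.1) = 20.74
  r_corr = 2.294 + 20.74 = 23.03 μm/a
23 μm/a falls in (1.3, 25] for carbon steel → category C2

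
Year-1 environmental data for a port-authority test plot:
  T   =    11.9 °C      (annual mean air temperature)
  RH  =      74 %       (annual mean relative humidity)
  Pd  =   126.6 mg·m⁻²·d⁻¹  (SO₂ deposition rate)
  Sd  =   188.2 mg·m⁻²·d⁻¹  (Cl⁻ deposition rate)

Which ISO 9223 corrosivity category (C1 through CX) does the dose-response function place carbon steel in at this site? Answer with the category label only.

carbon steel: f(T) = -0.054·(T−10) [T>10 °C] = -0.1026
  Pd branch = 1.77·Pd^0.52·e^(0.02·RH+f) = 86.98 μm/a
  Sd branch = 0.102·Sd^0.62·e^(0.033·RH+0.04·T) = 48.54 μm/a
  r_corr = 86.98 + 48.54 = 135.5 μm/a
ISO 9223 Table 2 (carbon steel): 80 < 136 ≤ 200 μm/a ⇒ C5

C5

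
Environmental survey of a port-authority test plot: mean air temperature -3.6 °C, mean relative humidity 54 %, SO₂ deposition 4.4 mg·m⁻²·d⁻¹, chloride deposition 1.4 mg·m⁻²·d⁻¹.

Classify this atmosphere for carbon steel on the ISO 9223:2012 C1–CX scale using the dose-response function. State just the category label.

C2

carbon steel: temperature factor f = +0.150·(-13.6) = -2.0400
  SO₂ term: 1.77·4.4^0.52·exp(0.02·54-2.0400) = 1.464
  Cl⁻ term: 0.102·1.4^0.62·exp(0.033·54+0.04·-3.6) = 0.6465
  sum: 1.464 + 0.6465 → r_corr = 2.111 μm/a
Category bounds: 1.3…25 μm/a bracket r_corr ⇒ C2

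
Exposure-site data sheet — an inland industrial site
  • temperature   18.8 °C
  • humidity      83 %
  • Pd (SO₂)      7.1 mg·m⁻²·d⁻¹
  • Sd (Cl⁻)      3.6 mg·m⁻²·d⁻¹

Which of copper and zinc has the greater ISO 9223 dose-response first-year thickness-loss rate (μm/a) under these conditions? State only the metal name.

copper

copper: temperature factor f = -0.080·(8.8) = -0.7040
  SO₂ term: 0.0053·7.1^0.26·exp(0.059·83-0.7040) = 0.5843
  Sd branch = 0.01025·Sd^0.27·e^(0.036·RH+0.049·T) = 0.7222 μm/a
  sum: 0.5843 + 0.7222 → r_corr = 1.306 μm/a
zinc: f(T) = -0.071·(T−10) [T>10 °C] = -0.6248
  Pd branch = 0.0129·Pd^0.44·e^(0.046·RH+f) = 0.7446 μm/a
  Cl⁻ term: 0.0175·3.6^0.57·exp(0.008·83+0.085·18.8) = 0.3487
  sum: 0.7446 + 0.3487 → r_corr = 1.093 μm/a
Ordering by μm/a: copper (1.31) > zinc (1.09)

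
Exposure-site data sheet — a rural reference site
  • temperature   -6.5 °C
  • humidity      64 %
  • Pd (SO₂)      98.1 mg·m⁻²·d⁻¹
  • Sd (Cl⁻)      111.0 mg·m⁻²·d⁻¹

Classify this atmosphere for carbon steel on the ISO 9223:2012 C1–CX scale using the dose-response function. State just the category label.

C2

carbon steel: T≤10 °C ⇒ hinge +0.150·(-6.5−10) = -2.4750
  SO₂ term: 1.77·98.1^0.52·exp(0.02·64-2.4750) = 5.816
  Sd branch = 0.102·Sd^0.62·e^(0.033·RH+0.04·T) = 12.05 μm/a
  r_corr = 5.816 + 12.05 = 17.87 μm/a
ISO 9223 Table 2 (carbon steel): 1.3 < 17.9 ≤ 25 μm/a ⇒ C2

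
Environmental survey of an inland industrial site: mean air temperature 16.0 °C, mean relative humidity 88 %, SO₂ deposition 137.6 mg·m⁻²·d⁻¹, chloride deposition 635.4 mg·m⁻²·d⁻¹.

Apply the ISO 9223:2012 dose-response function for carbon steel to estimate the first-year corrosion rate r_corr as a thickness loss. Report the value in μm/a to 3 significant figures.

r_corr = 289 μm/a

carbon steel: temperature factor f = -0.054·(6.0) = -0.3240
  Pd branch = 1.77·Pd^0.52·e^(0.02·RH+f) = 96.32 μm/a
  Cl⁻ term: 0.102·635.4^0.62·exp(0.033·88+0.04·16.0) = 193
  sum: 96.32 + 193 → r_corr = 289.3 μm/a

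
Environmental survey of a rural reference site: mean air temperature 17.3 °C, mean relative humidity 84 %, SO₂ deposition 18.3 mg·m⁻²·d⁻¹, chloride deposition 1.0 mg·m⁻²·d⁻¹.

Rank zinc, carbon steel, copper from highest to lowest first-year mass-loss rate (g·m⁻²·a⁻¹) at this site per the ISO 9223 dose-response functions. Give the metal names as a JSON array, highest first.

zinc: temperature factor f = -0.071·(7.3) = -0.5183
  Pd branch = 0.0129·Pd^0.44·e^(0.046·RH+f) = 1.315 μm/a
  Sd branch = 0.0175·Sd^0.57·e^(0.008·RH+0.085·T) = 0.1491 μm/a
  r_corr = 1.315 + 0.1491 = 1.465 μm/a
  mass loss = 1.465 μm/a × 7.14 g/cm³ = 10.46 g·m⁻²·a⁻¹
carbon steel: T>10 °C ⇒ hinge -0.054·(17.3−10) = -0.3942
  Pd branch = 1.77·Pd^0.52·e^(0.02·RH+f) = 29.03 μm/a
  Cl⁻ term: 0.102·1.0^0.62·exp(0.033·84+0.04·17.3) = 3.258
  r_corr = 29.03 + 3.258 = 32.29 μm/a
  mass loss = 32.29 μm/a × 7.85 g/cm³ = 253.5 g·m⁻²·a⁻¹
copper: T>10 °C ⇒ hinge -0.080·(17.3−10) = -0.5840
  Pd branch = 0.0053·Pd^0.26·e^(0.059·RH+f) = 0.8938 μm/a
  Cl⁻ term: 0.01025·1.0^0.27·exp(0.036·84+0.049·17.3) = 0.4922
  sum: 0.8938 + 0.4922 → r_corr = 1.386 μm/a
  mass loss = 1.386 μm/a × 8.96 g/cm³ = 12.42 g·m⁻²·a⁻¹
Ordering by g·m⁻²·a⁻¹: carbon steel (253) > copper (12.4) > zinc (10.5)

["carbon steel", "copper", "zinc"]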